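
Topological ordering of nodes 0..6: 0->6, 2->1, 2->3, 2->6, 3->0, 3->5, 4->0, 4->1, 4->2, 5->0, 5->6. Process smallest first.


Kahn's algorithm, process smallest node first
Order: [4, 2, 1, 3, 5, 0, 6]


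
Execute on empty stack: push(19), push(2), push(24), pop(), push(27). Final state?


push(19) -> [19]
push(2) -> [19, 2]
push(24) -> [19, 2, 24]
pop() returns 24 -> [19, 2]
push(27) -> [19, 2, 27]
Final stack (bottom to top): [19, 2, 27]


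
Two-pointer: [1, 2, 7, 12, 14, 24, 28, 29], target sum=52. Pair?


Two pointers: lo=0, hi=7
Found pair: (24, 28) summing to 52


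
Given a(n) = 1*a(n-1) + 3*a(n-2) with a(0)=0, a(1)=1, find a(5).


Build bottom-up:
...a(3)=4, a(4)=7, a(5)=1*7+3*4=19


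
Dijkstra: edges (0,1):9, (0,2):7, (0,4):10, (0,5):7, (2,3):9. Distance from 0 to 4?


Dijkstra from 0:
Distances: {0: 0, 1: 9, 2: 7, 3: 16, 4: 10, 5: 7}
Shortest distance to 4 = 10, path = [0, 4]


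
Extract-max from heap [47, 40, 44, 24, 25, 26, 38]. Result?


Max = 47
Replace root with last, heapify down
Resulting heap: [44, 40, 38, 24, 25, 26]


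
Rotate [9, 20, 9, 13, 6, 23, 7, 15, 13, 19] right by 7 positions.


Right rotate by 7: [13, 6, 23, 7, 15, 13, 19, 9, 20, 9]


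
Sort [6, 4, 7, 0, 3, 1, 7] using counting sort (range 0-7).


Count array: [1, 1, 0, 1, 1, 0, 1, 2]
Reconstruct: [0, 1, 3, 4, 6, 7, 7]


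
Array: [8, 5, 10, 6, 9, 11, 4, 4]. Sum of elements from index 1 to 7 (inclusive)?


Prefix sums: [0, 8, 13, 23, 29, 38, 49, 53, 57]
Sum[1..7] = prefix[8] - prefix[1] = 57 - 8 = 49


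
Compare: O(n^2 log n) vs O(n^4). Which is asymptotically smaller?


n^2 log n grows slower than quartic
O(n^2 log n) is asymptotically smaller; O(n^4) grows faster


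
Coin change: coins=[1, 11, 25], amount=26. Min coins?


dp[0]=0; dp[i]=1+min(dp[i-c] for c in coins)
...dp[21]=11, dp[22]=2, dp[23]=3, dp[24]=4, dp[25]=1, dp[26]=2
Minimum coins for 26 = 2


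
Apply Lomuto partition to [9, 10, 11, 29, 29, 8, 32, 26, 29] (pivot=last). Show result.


Elements <= 29 go left of pivot.
Result: [9, 10, 11, 29, 29, 8, 26, 29, 32], pivot at index 7


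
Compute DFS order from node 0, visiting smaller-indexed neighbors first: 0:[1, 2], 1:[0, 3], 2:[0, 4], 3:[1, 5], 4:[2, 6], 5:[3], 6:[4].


DFS stack-based: start with [0]
Visit order: [0, 1, 3, 5, 2, 4, 6]


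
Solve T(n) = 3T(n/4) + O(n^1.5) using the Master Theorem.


a=3, b=4, c=1.5. log_4(3)=0.792 < c=1.5. Case 3: O(n^c) = O(n^1.500)
Complexity: O(n^1.500)


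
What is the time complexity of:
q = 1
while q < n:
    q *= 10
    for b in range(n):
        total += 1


Per nesting level: O(log n) * O(n) = O(n log n)
Complexity: O(n log n)


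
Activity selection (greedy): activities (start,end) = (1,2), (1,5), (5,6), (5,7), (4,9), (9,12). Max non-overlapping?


Greedy: pick earliest-ending, then skip overlaps.
Selected (3 activities): [(1, 2), (5, 6), (9, 12)]


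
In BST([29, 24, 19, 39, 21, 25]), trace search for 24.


BST root = 29
Search for 24: compare at each node
Path: [29, 24]


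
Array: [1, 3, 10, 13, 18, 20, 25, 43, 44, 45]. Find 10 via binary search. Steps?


Search for 10:
[0,9] mid=4 arr[4]=18
[0,3] mid=1 arr[1]=3
[2,3] mid=2 arr[2]=10
Total: 3 comparisons


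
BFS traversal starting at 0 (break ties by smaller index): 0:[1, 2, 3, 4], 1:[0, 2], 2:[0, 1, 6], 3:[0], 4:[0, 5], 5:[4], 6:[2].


BFS queue: start with [0]
Visit order: [0, 1, 2, 3, 4, 6, 5]


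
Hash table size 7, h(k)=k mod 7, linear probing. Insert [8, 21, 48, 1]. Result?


Insertions: 8->slot 1; 21->slot 0; 48->slot 6; 1->slot 2
Table: [21, 8, 1, None, None, None, 48]


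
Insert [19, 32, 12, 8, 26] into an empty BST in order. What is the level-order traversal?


Root = 19; build tree by BST insertion.
Level-Order traversal: [19, 12, 32, 8, 26]


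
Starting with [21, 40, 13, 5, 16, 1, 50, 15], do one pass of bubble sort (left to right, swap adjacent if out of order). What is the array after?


After one pass: [21, 13, 5, 16, 1, 40, 15, 50]


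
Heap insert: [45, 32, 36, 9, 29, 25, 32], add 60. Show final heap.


Append 60: [45, 32, 36, 9, 29, 25, 32, 60]
Bubble up: swap idx 7(60) with idx 3(9); swap idx 3(60) with idx 1(32); swap idx 1(60) with idx 0(45)
Result: [60, 45, 36, 32, 29, 25, 32, 9]


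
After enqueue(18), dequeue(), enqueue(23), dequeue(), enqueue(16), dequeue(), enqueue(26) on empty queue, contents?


enqueue(18) -> [18]
dequeue() returns 18 -> []
enqueue(23) -> [23]
dequeue() returns 23 -> []
enqueue(16) -> [16]
dequeue() returns 16 -> []
enqueue(26) -> [26]
Final queue (front to back): [26]


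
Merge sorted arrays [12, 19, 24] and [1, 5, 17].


Compare heads, take smaller each step.
Merged: [1, 5, 12, 17, 19, 24]


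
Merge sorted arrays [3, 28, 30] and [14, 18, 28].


Compare heads, take smaller each step.
Merged: [3, 14, 18, 28, 28, 30]


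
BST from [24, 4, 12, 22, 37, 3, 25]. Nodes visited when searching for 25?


BST root = 24
Search for 25: compare at each node
Path: [24, 37, 25]


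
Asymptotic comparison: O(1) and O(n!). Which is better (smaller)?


constant grows slower than factorial
O(1) is asymptotically smaller; O(n!) grows faster


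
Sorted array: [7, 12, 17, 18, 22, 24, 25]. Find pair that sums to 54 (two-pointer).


Two pointers: lo=0, hi=6
No pair sums to 54


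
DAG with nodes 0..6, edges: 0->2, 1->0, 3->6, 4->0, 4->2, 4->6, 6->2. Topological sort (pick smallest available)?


Kahn's algorithm, process smallest node first
Order: [1, 3, 4, 0, 5, 6, 2]


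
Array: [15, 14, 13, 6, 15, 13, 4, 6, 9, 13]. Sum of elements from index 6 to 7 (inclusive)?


Prefix sums: [0, 15, 29, 42, 48, 63, 76, 80, 86, 95, 108]
Sum[6..7] = prefix[8] - prefix[6] = 86 - 76 = 10


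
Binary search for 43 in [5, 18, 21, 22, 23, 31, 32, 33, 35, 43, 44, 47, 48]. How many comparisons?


Search for 43:
[0,12] mid=6 arr[6]=32
[7,12] mid=9 arr[9]=43
Total: 2 comparisons


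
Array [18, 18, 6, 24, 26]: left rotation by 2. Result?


Left rotate by 2: [6, 24, 26, 18, 18]


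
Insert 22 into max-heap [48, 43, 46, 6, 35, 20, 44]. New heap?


Append 22: [48, 43, 46, 6, 35, 20, 44, 22]
Bubble up: swap idx 7(22) with idx 3(6)
Result: [48, 43, 46, 22, 35, 20, 44, 6]


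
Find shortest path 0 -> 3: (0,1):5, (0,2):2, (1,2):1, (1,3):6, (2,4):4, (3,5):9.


Dijkstra from 0:
Distances: {0: 0, 1: 3, 2: 2, 3: 9, 4: 6, 5: 18}
Shortest distance to 3 = 9, path = [0, 2, 1, 3]


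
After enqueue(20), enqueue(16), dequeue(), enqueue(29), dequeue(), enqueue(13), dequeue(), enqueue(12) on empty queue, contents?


enqueue(20) -> [20]
enqueue(16) -> [20, 16]
dequeue() returns 20 -> [16]
enqueue(29) -> [16, 29]
dequeue() returns 16 -> [29]
enqueue(13) -> [29, 13]
dequeue() returns 29 -> [13]
enqueue(12) -> [13, 12]
Final queue (front to back): [13, 12]


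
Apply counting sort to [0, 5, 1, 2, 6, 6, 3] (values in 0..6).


Count array: [1, 1, 1, 1, 0, 1, 2]
Reconstruct: [0, 1, 2, 3, 5, 6, 6]


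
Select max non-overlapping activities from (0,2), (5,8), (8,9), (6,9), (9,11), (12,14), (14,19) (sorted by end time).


Greedy: pick earliest-ending, then skip overlaps.
Selected (6 activities): [(0, 2), (5, 8), (8, 9), (9, 11), (12, 14), (14, 19)]


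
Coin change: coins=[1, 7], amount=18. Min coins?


dp[0]=0; dp[i]=1+min(dp[i-c] for c in coins)
...dp[13]=7, dp[14]=2, dp[15]=3, dp[16]=4, dp[17]=5, dp[18]=6
Minimum coins for 18 = 6


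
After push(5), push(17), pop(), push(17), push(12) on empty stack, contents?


push(5) -> [5]
push(17) -> [5, 17]
pop() returns 17 -> [5]
push(17) -> [5, 17]
push(12) -> [5, 17, 12]
Final stack (bottom to top): [5, 17, 12]


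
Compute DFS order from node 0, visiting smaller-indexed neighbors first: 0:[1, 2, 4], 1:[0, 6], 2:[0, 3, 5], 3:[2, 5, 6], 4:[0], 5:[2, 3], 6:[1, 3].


DFS stack-based: start with [0]
Visit order: [0, 1, 6, 3, 2, 5, 4]


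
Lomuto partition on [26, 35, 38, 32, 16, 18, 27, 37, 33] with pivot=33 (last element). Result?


Elements <= 33 go left of pivot.
Result: [26, 32, 16, 18, 27, 33, 38, 37, 35], pivot at index 5


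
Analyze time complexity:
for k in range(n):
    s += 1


Per nesting level: O(n) = O(n)
Complexity: O(n)


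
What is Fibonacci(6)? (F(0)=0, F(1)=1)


F(n)=F(n-1)+F(n-2)
...F(4)=3, F(5)=5, F(6)=8


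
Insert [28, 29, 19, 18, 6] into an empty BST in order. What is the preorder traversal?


Root = 28; build tree by BST insertion.
Preorder traversal: [28, 19, 18, 6, 29]


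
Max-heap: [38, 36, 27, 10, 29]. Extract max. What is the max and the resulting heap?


Max = 38
Replace root with last, heapify down
Resulting heap: [36, 29, 27, 10]


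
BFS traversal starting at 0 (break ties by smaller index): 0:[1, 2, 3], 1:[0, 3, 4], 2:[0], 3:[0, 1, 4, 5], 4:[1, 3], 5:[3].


BFS queue: start with [0]
Visit order: [0, 1, 2, 3, 4, 5]


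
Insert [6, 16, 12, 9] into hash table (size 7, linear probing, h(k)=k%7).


Insertions: 6->slot 6; 16->slot 2; 12->slot 5; 9->slot 3
Table: [None, None, 16, 9, None, 12, 6]


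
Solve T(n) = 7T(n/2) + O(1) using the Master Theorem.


a=7, b=2, c=0. log_2(7)=2.807 > c=0. Case 1: O(n^log_b(a)) = O(n^2.807)
Complexity: O(n^2.807)


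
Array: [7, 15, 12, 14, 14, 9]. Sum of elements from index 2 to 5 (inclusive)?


Prefix sums: [0, 7, 22, 34, 48, 62, 71]
Sum[2..5] = prefix[6] - prefix[2] = 71 - 22 = 49


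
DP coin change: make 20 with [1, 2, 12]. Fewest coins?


dp[0]=0; dp[i]=1+min(dp[i-c] for c in coins)
...dp[15]=3, dp[16]=3, dp[17]=4, dp[18]=4, dp[19]=5, dp[20]=5
Minimum coins for 20 = 5


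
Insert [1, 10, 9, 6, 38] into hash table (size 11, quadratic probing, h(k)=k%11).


Insertions: 1->slot 1; 10->slot 10; 9->slot 9; 6->slot 6; 38->slot 5
Table: [None, 1, None, None, None, 38, 6, None, None, 9, 10]


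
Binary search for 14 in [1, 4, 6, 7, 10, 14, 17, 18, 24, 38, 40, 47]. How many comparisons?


Search for 14:
[0,11] mid=5 arr[5]=14
Total: 1 comparisons


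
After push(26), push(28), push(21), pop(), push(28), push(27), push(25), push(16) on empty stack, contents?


push(26) -> [26]
push(28) -> [26, 28]
push(21) -> [26, 28, 21]
pop() returns 21 -> [26, 28]
push(28) -> [26, 28, 28]
push(27) -> [26, 28, 28, 27]
push(25) -> [26, 28, 28, 27, 25]
push(16) -> [26, 28, 28, 27, 25, 16]
Final stack (bottom to top): [26, 28, 28, 27, 25, 16]


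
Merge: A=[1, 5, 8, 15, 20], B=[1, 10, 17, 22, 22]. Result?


Compare heads, take smaller each step.
Merged: [1, 1, 5, 8, 10, 15, 17, 20, 22, 22]


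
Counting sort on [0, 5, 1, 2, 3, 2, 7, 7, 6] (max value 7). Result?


Count array: [1, 1, 2, 1, 0, 1, 1, 2]
Reconstruct: [0, 1, 2, 2, 3, 5, 6, 7, 7]


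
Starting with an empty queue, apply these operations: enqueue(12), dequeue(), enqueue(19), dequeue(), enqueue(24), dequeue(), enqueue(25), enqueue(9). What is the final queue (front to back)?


enqueue(12) -> [12]
dequeue() returns 12 -> []
enqueue(19) -> [19]
dequeue() returns 19 -> []
enqueue(24) -> [24]
dequeue() returns 24 -> []
enqueue(25) -> [25]
enqueue(9) -> [25, 9]
Final queue (front to back): [25, 9]


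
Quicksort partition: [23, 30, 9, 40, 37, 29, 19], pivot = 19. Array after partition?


Elements <= 19 go left of pivot.
Result: [9, 19, 23, 40, 37, 29, 30], pivot at index 1


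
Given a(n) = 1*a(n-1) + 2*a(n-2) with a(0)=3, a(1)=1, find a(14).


Build bottom-up:
...a(12)=5463, a(13)=10921, a(14)=1*10921+2*5463=21847


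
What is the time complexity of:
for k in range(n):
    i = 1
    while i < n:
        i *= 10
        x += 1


Per nesting level: O(n) * O(log n) = O(n log n)
Complexity: O(n log n)


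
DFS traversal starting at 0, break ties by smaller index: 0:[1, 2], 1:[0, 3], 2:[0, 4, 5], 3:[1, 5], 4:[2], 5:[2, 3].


DFS stack-based: start with [0]
Visit order: [0, 1, 3, 5, 2, 4]


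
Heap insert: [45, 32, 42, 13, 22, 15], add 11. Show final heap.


Append 11: [45, 32, 42, 13, 22, 15, 11]
Bubble up: no swaps needed
Result: [45, 32, 42, 13, 22, 15, 11]


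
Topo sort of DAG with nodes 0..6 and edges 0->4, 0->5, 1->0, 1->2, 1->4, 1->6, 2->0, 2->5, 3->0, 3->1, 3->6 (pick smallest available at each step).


Kahn's algorithm, process smallest node first
Order: [3, 1, 2, 0, 4, 5, 6]


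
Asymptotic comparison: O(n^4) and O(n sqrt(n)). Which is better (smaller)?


n^1.5 grows slower than quartic
O(n sqrt(n)) is asymptotically smaller; O(n^4) grows faster


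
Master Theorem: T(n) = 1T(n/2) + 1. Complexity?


a=1, b=2, c=0. log_2(1)=0 = c=0. Case 2: O(n^c log n) = O(log n)
Complexity: O(log n)


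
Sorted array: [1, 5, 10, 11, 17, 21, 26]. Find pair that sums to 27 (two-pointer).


Two pointers: lo=0, hi=6
Found pair: (1, 26) summing to 27


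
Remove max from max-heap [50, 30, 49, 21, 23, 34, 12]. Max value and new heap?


Max = 50
Replace root with last, heapify down
Resulting heap: [49, 30, 34, 21, 23, 12]


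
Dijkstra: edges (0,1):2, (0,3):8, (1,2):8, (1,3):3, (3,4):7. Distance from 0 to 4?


Dijkstra from 0:
Distances: {0: 0, 1: 2, 2: 10, 3: 5, 4: 12}
Shortest distance to 4 = 12, path = [0, 1, 3, 4]


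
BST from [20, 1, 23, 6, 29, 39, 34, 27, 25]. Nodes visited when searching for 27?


BST root = 20
Search for 27: compare at each node
Path: [20, 23, 29, 27]


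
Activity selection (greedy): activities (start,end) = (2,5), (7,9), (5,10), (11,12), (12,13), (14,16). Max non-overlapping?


Greedy: pick earliest-ending, then skip overlaps.
Selected (5 activities): [(2, 5), (7, 9), (11, 12), (12, 13), (14, 16)]


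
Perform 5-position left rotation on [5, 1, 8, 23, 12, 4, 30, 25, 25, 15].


Left rotate by 5: [4, 30, 25, 25, 15, 5, 1, 8, 23, 12]


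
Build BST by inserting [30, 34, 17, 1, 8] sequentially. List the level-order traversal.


Root = 30; build tree by BST insertion.
Level-Order traversal: [30, 17, 34, 1, 8]


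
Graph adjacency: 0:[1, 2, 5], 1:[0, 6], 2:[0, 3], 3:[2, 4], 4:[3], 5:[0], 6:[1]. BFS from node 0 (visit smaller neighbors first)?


BFS queue: start with [0]
Visit order: [0, 1, 2, 5, 6, 3, 4]


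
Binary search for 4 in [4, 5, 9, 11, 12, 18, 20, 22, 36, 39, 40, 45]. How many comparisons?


Search for 4:
[0,11] mid=5 arr[5]=18
[0,4] mid=2 arr[2]=9
[0,1] mid=0 arr[0]=4
Total: 3 comparisons


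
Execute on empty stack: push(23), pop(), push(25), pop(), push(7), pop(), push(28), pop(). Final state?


push(23) -> [23]
pop() returns 23 -> []
push(25) -> [25]
pop() returns 25 -> []
push(7) -> [7]
pop() returns 7 -> []
push(28) -> [28]
pop() returns 28 -> []
Final stack (bottom to top): []


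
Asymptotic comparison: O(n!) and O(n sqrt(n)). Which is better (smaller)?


n^1.5 grows slower than factorial
O(n sqrt(n)) is asymptotically smaller; O(n!) grows faster


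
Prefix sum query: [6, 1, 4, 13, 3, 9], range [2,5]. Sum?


Prefix sums: [0, 6, 7, 11, 24, 27, 36]
Sum[2..5] = prefix[6] - prefix[2] = 36 - 7 = 29


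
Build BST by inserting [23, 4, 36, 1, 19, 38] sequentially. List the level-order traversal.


Root = 23; build tree by BST insertion.
Level-Order traversal: [23, 4, 36, 1, 19, 38]


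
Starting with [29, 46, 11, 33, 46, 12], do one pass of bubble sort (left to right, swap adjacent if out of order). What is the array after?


After one pass: [29, 11, 33, 46, 12, 46]


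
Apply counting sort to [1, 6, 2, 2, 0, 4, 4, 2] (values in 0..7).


Count array: [1, 1, 3, 0, 2, 0, 1, 0]
Reconstruct: [0, 1, 2, 2, 2, 4, 4, 6]


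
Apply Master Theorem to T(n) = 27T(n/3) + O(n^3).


a=27, b=3, c=3. log_3(27)=3 = c=3. Case 2: O(n^c log n) = O(n^3 log n)
Complexity: O(n^3 log n)


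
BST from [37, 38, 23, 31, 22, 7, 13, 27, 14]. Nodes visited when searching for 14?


BST root = 37
Search for 14: compare at each node
Path: [37, 23, 22, 7, 13, 14]


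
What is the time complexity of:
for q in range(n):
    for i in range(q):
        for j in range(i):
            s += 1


Per nesting level: O(n) * O(n) [triangular over q] * O(n) [triangular over i] = O(n^3)
Complexity: O(n^3)


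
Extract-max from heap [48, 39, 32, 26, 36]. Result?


Max = 48
Replace root with last, heapify down
Resulting heap: [39, 36, 32, 26]


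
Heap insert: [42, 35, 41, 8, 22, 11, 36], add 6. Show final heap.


Append 6: [42, 35, 41, 8, 22, 11, 36, 6]
Bubble up: no swaps needed
Result: [42, 35, 41, 8, 22, 11, 36, 6]


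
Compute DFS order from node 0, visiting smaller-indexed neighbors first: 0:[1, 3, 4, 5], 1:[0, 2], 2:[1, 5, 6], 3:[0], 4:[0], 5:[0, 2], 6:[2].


DFS stack-based: start with [0]
Visit order: [0, 1, 2, 5, 6, 3, 4]


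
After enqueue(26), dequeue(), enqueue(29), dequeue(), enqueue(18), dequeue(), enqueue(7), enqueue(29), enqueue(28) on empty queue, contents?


enqueue(26) -> [26]
dequeue() returns 26 -> []
enqueue(29) -> [29]
dequeue() returns 29 -> []
enqueue(18) -> [18]
dequeue() returns 18 -> []
enqueue(7) -> [7]
enqueue(29) -> [7, 29]
enqueue(28) -> [7, 29, 28]
Final queue (front to back): [7, 29, 28]


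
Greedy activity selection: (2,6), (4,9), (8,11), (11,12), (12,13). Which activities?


Greedy: pick earliest-ending, then skip overlaps.
Selected (4 activities): [(2, 6), (8, 11), (11, 12), (12, 13)]


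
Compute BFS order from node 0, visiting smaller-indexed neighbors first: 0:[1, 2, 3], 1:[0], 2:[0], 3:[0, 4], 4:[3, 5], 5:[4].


BFS queue: start with [0]
Visit order: [0, 1, 2, 3, 4, 5]


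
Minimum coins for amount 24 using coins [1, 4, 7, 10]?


dp[0]=0; dp[i]=1+min(dp[i-c] for c in coins)
...dp[19]=4, dp[20]=2, dp[21]=3, dp[22]=4, dp[23]=5, dp[24]=3
Minimum coins for 24 = 3


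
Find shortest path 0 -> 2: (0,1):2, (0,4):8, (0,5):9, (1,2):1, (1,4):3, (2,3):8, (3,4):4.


Dijkstra from 0:
Distances: {0: 0, 1: 2, 2: 3, 3: 9, 4: 5, 5: 9}
Shortest distance to 2 = 3, path = [0, 1, 2]


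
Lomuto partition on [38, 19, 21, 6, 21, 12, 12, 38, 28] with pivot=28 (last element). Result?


Elements <= 28 go left of pivot.
Result: [19, 21, 6, 21, 12, 12, 28, 38, 38], pivot at index 6


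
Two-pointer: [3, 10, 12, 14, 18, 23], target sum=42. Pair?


Two pointers: lo=0, hi=5
No pair sums to 42


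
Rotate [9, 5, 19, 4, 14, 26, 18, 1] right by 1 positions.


Right rotate by 1: [1, 9, 5, 19, 4, 14, 26, 18]


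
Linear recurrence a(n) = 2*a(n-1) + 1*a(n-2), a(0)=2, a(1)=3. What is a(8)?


Build bottom-up:
...a(6)=268, a(7)=647, a(8)=2*647+1*268=1562


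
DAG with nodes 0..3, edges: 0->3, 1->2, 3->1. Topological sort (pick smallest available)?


Kahn's algorithm, process smallest node first
Order: [0, 3, 1, 2]


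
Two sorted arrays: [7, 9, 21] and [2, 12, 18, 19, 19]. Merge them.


Compare heads, take smaller each step.
Merged: [2, 7, 9, 12, 18, 19, 19, 21]


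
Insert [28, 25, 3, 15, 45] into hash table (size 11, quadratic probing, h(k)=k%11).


Insertions: 28->slot 6; 25->slot 3; 3->slot 4; 15->slot 5; 45->slot 1
Table: [None, 45, None, 25, 3, 15, 28, None, None, None, None]


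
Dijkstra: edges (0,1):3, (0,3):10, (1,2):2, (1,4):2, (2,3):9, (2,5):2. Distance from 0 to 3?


Dijkstra from 0:
Distances: {0: 0, 1: 3, 2: 5, 3: 10, 4: 5, 5: 7}
Shortest distance to 3 = 10, path = [0, 3]


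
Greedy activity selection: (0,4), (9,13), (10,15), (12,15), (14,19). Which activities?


Greedy: pick earliest-ending, then skip overlaps.
Selected (3 activities): [(0, 4), (9, 13), (14, 19)]


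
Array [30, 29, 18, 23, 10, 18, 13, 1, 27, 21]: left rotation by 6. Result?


Left rotate by 6: [13, 1, 27, 21, 30, 29, 18, 23, 10, 18]


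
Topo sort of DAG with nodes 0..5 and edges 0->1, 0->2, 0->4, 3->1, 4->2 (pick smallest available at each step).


Kahn's algorithm, process smallest node first
Order: [0, 3, 1, 4, 2, 5]


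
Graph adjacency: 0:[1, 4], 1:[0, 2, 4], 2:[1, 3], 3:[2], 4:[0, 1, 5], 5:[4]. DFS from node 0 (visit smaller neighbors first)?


DFS stack-based: start with [0]
Visit order: [0, 1, 2, 3, 4, 5]


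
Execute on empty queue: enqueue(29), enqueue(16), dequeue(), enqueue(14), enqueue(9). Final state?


enqueue(29) -> [29]
enqueue(16) -> [29, 16]
dequeue() returns 29 -> [16]
enqueue(14) -> [16, 14]
enqueue(9) -> [16, 14, 9]
Final queue (front to back): [16, 14, 9]


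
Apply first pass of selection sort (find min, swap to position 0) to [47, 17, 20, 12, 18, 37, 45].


After one pass: [12, 17, 20, 47, 18, 37, 45]


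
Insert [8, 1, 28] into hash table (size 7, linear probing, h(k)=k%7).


Insertions: 8->slot 1; 1->slot 2; 28->slot 0
Table: [28, 8, 1, None, None, None, None]


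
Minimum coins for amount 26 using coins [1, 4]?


dp[0]=0; dp[i]=1+min(dp[i-c] for c in coins)
...dp[21]=6, dp[22]=7, dp[23]=8, dp[24]=6, dp[25]=7, dp[26]=8
Minimum coins for 26 = 8


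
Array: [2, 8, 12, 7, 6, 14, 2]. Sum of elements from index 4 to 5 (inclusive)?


Prefix sums: [0, 2, 10, 22, 29, 35, 49, 51]
Sum[4..5] = prefix[6] - prefix[4] = 49 - 29 = 20


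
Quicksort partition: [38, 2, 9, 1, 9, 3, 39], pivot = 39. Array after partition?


Elements <= 39 go left of pivot.
Result: [38, 2, 9, 1, 9, 3, 39], pivot at index 6


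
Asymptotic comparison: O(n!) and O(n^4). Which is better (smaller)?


quartic grows slower than factorial
O(n^4) is asymptotically smaller; O(n!) grows faster


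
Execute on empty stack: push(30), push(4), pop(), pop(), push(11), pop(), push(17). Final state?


push(30) -> [30]
push(4) -> [30, 4]
pop() returns 4 -> [30]
pop() returns 30 -> []
push(11) -> [11]
pop() returns 11 -> []
push(17) -> [17]
Final stack (bottom to top): [17]


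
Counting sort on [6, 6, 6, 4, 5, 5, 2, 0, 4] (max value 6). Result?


Count array: [1, 0, 1, 0, 2, 2, 3]
Reconstruct: [0, 2, 4, 4, 5, 5, 6, 6, 6]


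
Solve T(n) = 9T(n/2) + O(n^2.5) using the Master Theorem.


a=9, b=2, c=2.5. log_2(9)=3.170 > c=2.5. Case 1: O(n^log_b(a)) = O(n^3.170)
Complexity: O(n^3.170)


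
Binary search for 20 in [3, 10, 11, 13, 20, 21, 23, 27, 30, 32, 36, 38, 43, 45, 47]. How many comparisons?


Search for 20:
[0,14] mid=7 arr[7]=27
[0,6] mid=3 arr[3]=13
[4,6] mid=5 arr[5]=21
[4,4] mid=4 arr[4]=20
Total: 4 comparisons


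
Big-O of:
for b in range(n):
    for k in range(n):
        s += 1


Per nesting level: O(n) * O(n) = O(n^2)
Complexity: O(n^2)


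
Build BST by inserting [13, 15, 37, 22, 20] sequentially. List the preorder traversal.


Root = 13; build tree by BST insertion.
Preorder traversal: [13, 15, 37, 22, 20]


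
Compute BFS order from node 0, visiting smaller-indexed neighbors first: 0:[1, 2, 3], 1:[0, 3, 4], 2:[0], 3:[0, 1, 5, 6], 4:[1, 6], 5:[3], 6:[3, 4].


BFS queue: start with [0]
Visit order: [0, 1, 2, 3, 4, 5, 6]


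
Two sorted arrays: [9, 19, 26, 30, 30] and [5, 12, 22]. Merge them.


Compare heads, take smaller each step.
Merged: [5, 9, 12, 19, 22, 26, 30, 30]


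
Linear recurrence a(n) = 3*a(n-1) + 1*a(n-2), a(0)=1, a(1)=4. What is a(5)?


Build bottom-up:
...a(3)=43, a(4)=142, a(5)=3*142+1*43=469


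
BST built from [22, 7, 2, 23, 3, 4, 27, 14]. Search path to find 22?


BST root = 22
Search for 22: compare at each node
Path: [22]


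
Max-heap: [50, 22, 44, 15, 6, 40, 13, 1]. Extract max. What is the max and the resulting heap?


Max = 50
Replace root with last, heapify down
Resulting heap: [44, 22, 40, 15, 6, 1, 13]


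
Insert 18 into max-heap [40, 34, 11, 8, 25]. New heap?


Append 18: [40, 34, 11, 8, 25, 18]
Bubble up: swap idx 5(18) with idx 2(11)
Result: [40, 34, 18, 8, 25, 11]


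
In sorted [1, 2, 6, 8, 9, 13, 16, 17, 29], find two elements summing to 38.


Two pointers: lo=0, hi=8
Found pair: (9, 29) summing to 38


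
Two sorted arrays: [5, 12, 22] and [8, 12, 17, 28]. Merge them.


Compare heads, take smaller each step.
Merged: [5, 8, 12, 12, 17, 22, 28]


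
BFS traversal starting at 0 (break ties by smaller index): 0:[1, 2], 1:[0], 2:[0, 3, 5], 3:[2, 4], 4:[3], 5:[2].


BFS queue: start with [0]
Visit order: [0, 1, 2, 3, 5, 4]


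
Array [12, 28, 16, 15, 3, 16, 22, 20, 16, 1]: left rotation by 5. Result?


Left rotate by 5: [16, 22, 20, 16, 1, 12, 28, 16, 15, 3]


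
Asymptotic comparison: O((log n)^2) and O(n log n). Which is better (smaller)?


polylogarithmic grows slower than linearithmic
O((log n)^2) is asymptotically smaller; O(n log n) grows faster


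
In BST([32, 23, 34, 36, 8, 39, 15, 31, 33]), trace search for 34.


BST root = 32
Search for 34: compare at each node
Path: [32, 34]


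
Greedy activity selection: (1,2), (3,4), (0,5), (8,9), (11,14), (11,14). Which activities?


Greedy: pick earliest-ending, then skip overlaps.
Selected (4 activities): [(1, 2), (3, 4), (8, 9), (11, 14)]


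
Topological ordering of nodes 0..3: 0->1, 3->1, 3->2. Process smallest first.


Kahn's algorithm, process smallest node first
Order: [0, 3, 1, 2]


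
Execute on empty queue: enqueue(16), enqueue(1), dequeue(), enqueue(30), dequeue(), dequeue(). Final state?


enqueue(16) -> [16]
enqueue(1) -> [16, 1]
dequeue() returns 16 -> [1]
enqueue(30) -> [1, 30]
dequeue() returns 1 -> [30]
dequeue() returns 30 -> []
Final queue (front to back): []


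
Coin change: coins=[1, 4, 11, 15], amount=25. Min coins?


dp[0]=0; dp[i]=1+min(dp[i-c] for c in coins)
...dp[20]=3, dp[21]=4, dp[22]=2, dp[23]=3, dp[24]=4, dp[25]=5
Minimum coins for 25 = 5


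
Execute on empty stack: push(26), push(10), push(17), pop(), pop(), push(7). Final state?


push(26) -> [26]
push(10) -> [26, 10]
push(17) -> [26, 10, 17]
pop() returns 17 -> [26, 10]
pop() returns 10 -> [26]
push(7) -> [26, 7]
Final stack (bottom to top): [26, 7]


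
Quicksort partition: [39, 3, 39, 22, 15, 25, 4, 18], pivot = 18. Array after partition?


Elements <= 18 go left of pivot.
Result: [3, 15, 4, 18, 39, 25, 39, 22], pivot at index 3


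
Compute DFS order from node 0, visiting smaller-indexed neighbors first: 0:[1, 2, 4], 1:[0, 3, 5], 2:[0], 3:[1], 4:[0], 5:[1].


DFS stack-based: start with [0]
Visit order: [0, 1, 3, 5, 2, 4]


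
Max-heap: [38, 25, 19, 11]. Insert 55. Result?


Append 55: [38, 25, 19, 11, 55]
Bubble up: swap idx 4(55) with idx 1(25); swap idx 1(55) with idx 0(38)
Result: [55, 38, 19, 11, 25]


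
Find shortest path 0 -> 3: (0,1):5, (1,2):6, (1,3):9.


Dijkstra from 0:
Distances: {0: 0, 1: 5, 2: 11, 3: 14}
Shortest distance to 3 = 14, path = [0, 1, 3]


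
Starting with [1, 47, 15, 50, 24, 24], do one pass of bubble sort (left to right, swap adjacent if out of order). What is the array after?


After one pass: [1, 15, 47, 24, 24, 50]


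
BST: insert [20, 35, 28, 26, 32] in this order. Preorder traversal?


Root = 20; build tree by BST insertion.
Preorder traversal: [20, 35, 28, 26, 32]


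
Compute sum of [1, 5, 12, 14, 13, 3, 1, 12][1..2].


Prefix sums: [0, 1, 6, 18, 32, 45, 48, 49, 61]
Sum[1..2] = prefix[3] - prefix[1] = 18 - 1 = 17


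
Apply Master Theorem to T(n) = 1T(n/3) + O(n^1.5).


a=1, b=3, c=1.5. log_3(1)=0 < c=1.5. Case 3: O(n^c) = O(n^1.500)
Complexity: O(n^1.500)


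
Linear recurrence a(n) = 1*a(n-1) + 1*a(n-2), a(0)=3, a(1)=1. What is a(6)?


Build bottom-up:
...a(4)=9, a(5)=14, a(6)=1*14+1*9=23


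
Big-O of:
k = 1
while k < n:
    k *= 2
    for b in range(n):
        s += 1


Per nesting level: O(log n) * O(n) = O(n log n)
Complexity: O(n log n)


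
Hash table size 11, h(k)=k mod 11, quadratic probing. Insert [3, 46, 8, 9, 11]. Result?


Insertions: 3->slot 3; 46->slot 2; 8->slot 8; 9->slot 9; 11->slot 0
Table: [11, None, 46, 3, None, None, None, None, 8, 9, None]


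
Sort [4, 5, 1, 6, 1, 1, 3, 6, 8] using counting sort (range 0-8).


Count array: [0, 3, 0, 1, 1, 1, 2, 0, 1]
Reconstruct: [1, 1, 1, 3, 4, 5, 6, 6, 8]


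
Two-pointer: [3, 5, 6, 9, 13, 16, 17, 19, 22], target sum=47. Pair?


Two pointers: lo=0, hi=8
No pair sums to 47


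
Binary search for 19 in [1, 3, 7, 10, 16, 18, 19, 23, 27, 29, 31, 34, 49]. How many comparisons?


Search for 19:
[0,12] mid=6 arr[6]=19
Total: 1 comparisons


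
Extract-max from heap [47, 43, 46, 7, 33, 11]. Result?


Max = 47
Replace root with last, heapify down
Resulting heap: [46, 43, 11, 7, 33]


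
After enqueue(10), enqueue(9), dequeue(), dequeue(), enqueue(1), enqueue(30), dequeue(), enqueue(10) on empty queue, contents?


enqueue(10) -> [10]
enqueue(9) -> [10, 9]
dequeue() returns 10 -> [9]
dequeue() returns 9 -> []
enqueue(1) -> [1]
enqueue(30) -> [1, 30]
dequeue() returns 1 -> [30]
enqueue(10) -> [30, 10]
Final queue (front to back): [30, 10]


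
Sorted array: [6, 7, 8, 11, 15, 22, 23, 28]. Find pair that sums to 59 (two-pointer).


Two pointers: lo=0, hi=7
No pair sums to 59


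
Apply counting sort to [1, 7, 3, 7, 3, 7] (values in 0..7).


Count array: [0, 1, 0, 2, 0, 0, 0, 3]
Reconstruct: [1, 3, 3, 7, 7, 7]


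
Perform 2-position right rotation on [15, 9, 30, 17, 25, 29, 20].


Right rotate by 2: [29, 20, 15, 9, 30, 17, 25]


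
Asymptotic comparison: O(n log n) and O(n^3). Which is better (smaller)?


linearithmic grows slower than cubic
O(n log n) is asymptotically smaller; O(n^3) grows faster


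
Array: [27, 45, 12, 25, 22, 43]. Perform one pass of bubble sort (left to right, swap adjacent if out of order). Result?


After one pass: [27, 12, 25, 22, 43, 45]


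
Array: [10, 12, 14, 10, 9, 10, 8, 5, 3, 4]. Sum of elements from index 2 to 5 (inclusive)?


Prefix sums: [0, 10, 22, 36, 46, 55, 65, 73, 78, 81, 85]
Sum[2..5] = prefix[6] - prefix[2] = 65 - 22 = 43


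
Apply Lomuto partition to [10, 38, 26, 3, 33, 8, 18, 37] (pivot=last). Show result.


Elements <= 37 go left of pivot.
Result: [10, 26, 3, 33, 8, 18, 37, 38], pivot at index 6


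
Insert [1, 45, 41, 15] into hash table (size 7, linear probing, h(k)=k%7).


Insertions: 1->slot 1; 45->slot 3; 41->slot 6; 15->slot 2
Table: [None, 1, 15, 45, None, None, 41]


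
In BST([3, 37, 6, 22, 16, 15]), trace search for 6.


BST root = 3
Search for 6: compare at each node
Path: [3, 37, 6]


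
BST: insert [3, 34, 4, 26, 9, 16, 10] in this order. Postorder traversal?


Root = 3; build tree by BST insertion.
Postorder traversal: [10, 16, 9, 26, 4, 34, 3]


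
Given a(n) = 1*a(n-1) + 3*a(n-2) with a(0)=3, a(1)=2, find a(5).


Build bottom-up:
...a(3)=17, a(4)=50, a(5)=1*50+3*17=101


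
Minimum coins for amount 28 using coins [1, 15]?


dp[0]=0; dp[i]=1+min(dp[i-c] for c in coins)
...dp[23]=9, dp[24]=10, dp[25]=11, dp[26]=12, dp[27]=13, dp[28]=14
Minimum coins for 28 = 14


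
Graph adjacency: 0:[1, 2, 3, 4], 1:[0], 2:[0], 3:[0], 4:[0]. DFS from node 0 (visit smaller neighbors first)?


DFS stack-based: start with [0]
Visit order: [0, 1, 2, 3, 4]


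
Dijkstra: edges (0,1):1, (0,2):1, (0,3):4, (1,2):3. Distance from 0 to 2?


Dijkstra from 0:
Distances: {0: 0, 1: 1, 2: 1, 3: 4}
Shortest distance to 2 = 1, path = [0, 2]


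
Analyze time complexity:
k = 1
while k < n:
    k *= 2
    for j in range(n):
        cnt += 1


Per nesting level: O(log n) * O(n) = O(n log n)
Complexity: O(n log n)


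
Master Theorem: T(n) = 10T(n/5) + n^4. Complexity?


a=10, b=5, c=4. log_5(10)=1.431 < c=4. Case 3: O(n^c) = O(n^4)
Complexity: O(n^4)


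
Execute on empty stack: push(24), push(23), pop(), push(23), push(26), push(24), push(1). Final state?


push(24) -> [24]
push(23) -> [24, 23]
pop() returns 23 -> [24]
push(23) -> [24, 23]
push(26) -> [24, 23, 26]
push(24) -> [24, 23, 26, 24]
push(1) -> [24, 23, 26, 24, 1]
Final stack (bottom to top): [24, 23, 26, 24, 1]


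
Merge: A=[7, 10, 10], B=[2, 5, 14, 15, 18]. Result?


Compare heads, take smaller each step.
Merged: [2, 5, 7, 10, 10, 14, 15, 18]


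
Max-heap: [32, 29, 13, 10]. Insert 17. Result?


Append 17: [32, 29, 13, 10, 17]
Bubble up: no swaps needed
Result: [32, 29, 13, 10, 17]


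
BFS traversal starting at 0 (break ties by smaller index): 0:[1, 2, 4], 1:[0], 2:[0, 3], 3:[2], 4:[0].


BFS queue: start with [0]
Visit order: [0, 1, 2, 4, 3]


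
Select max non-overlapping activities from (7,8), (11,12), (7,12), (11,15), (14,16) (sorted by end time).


Greedy: pick earliest-ending, then skip overlaps.
Selected (3 activities): [(7, 8), (11, 12), (14, 16)]


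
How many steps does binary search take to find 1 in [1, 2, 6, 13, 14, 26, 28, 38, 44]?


Search for 1:
[0,8] mid=4 arr[4]=14
[0,3] mid=1 arr[1]=2
[0,0] mid=0 arr[0]=1
Total: 3 comparisons


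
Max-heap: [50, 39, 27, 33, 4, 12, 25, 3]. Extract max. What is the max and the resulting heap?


Max = 50
Replace root with last, heapify down
Resulting heap: [39, 33, 27, 3, 4, 12, 25]


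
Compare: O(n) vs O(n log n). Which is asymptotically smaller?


linear grows slower than linearithmic
O(n) is asymptotically smaller; O(n log n) grows faster


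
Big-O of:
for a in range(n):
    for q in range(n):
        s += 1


Per nesting level: O(n) * O(n) = O(n^2)
Complexity: O(n^2)


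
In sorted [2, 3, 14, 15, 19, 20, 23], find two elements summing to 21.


Two pointers: lo=0, hi=6
Found pair: (2, 19) summing to 21


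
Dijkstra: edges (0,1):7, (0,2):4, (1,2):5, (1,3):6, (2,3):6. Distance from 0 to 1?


Dijkstra from 0:
Distances: {0: 0, 1: 7, 2: 4, 3: 10}
Shortest distance to 1 = 7, path = [0, 1]


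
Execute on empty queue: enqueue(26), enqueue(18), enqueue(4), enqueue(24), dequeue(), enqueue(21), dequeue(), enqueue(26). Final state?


enqueue(26) -> [26]
enqueue(18) -> [26, 18]
enqueue(4) -> [26, 18, 4]
enqueue(24) -> [26, 18, 4, 24]
dequeue() returns 26 -> [18, 4, 24]
enqueue(21) -> [18, 4, 24, 21]
dequeue() returns 18 -> [4, 24, 21]
enqueue(26) -> [4, 24, 21, 26]
Final queue (front to back): [4, 24, 21, 26]


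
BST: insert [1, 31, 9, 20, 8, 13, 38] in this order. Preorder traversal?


Root = 1; build tree by BST insertion.
Preorder traversal: [1, 31, 9, 8, 20, 13, 38]


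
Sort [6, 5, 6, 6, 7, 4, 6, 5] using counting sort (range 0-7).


Count array: [0, 0, 0, 0, 1, 2, 4, 1]
Reconstruct: [4, 5, 5, 6, 6, 6, 6, 7]


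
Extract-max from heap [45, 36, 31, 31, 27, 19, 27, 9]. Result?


Max = 45
Replace root with last, heapify down
Resulting heap: [36, 31, 31, 9, 27, 19, 27]


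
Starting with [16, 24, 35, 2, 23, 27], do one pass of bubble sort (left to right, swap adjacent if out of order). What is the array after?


After one pass: [16, 24, 2, 23, 27, 35]


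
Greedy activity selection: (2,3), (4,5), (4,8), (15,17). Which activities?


Greedy: pick earliest-ending, then skip overlaps.
Selected (3 activities): [(2, 3), (4, 5), (15, 17)]


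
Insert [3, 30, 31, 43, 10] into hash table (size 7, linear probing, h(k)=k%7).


Insertions: 3->slot 3; 30->slot 2; 31->slot 4; 43->slot 1; 10->slot 5
Table: [None, 43, 30, 3, 31, 10, None]


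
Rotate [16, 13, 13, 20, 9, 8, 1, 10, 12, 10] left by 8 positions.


Left rotate by 8: [12, 10, 16, 13, 13, 20, 9, 8, 1, 10]


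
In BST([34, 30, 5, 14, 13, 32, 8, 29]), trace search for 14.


BST root = 34
Search for 14: compare at each node
Path: [34, 30, 5, 14]


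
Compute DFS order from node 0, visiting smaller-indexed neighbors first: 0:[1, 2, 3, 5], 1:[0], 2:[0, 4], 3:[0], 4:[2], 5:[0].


DFS stack-based: start with [0]
Visit order: [0, 1, 2, 4, 3, 5]


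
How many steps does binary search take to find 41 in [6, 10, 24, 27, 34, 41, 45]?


Search for 41:
[0,6] mid=3 arr[3]=27
[4,6] mid=5 arr[5]=41
Total: 2 comparisons


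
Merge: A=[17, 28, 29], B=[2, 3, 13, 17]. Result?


Compare heads, take smaller each step.
Merged: [2, 3, 13, 17, 17, 28, 29]


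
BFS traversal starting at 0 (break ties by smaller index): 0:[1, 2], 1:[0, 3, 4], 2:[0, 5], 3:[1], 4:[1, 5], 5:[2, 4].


BFS queue: start with [0]
Visit order: [0, 1, 2, 3, 4, 5]


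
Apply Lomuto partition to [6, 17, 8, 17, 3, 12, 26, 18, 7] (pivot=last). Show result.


Elements <= 7 go left of pivot.
Result: [6, 3, 7, 17, 17, 12, 26, 18, 8], pivot at index 2


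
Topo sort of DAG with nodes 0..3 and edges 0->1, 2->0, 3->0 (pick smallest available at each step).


Kahn's algorithm, process smallest node first
Order: [2, 3, 0, 1]


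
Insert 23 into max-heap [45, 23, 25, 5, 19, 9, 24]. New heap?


Append 23: [45, 23, 25, 5, 19, 9, 24, 23]
Bubble up: swap idx 7(23) with idx 3(5)
Result: [45, 23, 25, 23, 19, 9, 24, 5]


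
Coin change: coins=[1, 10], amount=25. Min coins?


dp[0]=0; dp[i]=1+min(dp[i-c] for c in coins)
...dp[20]=2, dp[21]=3, dp[22]=4, dp[23]=5, dp[24]=6, dp[25]=7
Minimum coins for 25 = 7


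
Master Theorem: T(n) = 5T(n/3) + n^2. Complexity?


a=5, b=3, c=2. log_3(5)=1.465 < c=2. Case 3: O(n^c) = O(n^2)
Complexity: O(n^2)


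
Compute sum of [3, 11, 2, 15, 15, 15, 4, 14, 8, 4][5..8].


Prefix sums: [0, 3, 14, 16, 31, 46, 61, 65, 79, 87, 91]
Sum[5..8] = prefix[9] - prefix[5] = 87 - 46 = 41


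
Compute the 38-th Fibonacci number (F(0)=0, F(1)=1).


F(n)=F(n-1)+F(n-2)
...F(36)=14930352, F(37)=24157817, F(38)=39088169


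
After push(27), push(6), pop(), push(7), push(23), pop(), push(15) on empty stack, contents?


push(27) -> [27]
push(6) -> [27, 6]
pop() returns 6 -> [27]
push(7) -> [27, 7]
push(23) -> [27, 7, 23]
pop() returns 23 -> [27, 7]
push(15) -> [27, 7, 15]
Final stack (bottom to top): [27, 7, 15]


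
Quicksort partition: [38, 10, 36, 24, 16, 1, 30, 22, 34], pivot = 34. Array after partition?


Elements <= 34 go left of pivot.
Result: [10, 24, 16, 1, 30, 22, 34, 38, 36], pivot at index 6


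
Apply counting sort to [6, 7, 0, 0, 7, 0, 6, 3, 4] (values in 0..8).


Count array: [3, 0, 0, 1, 1, 0, 2, 2, 0]
Reconstruct: [0, 0, 0, 3, 4, 6, 6, 7, 7]


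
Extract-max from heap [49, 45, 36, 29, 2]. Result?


Max = 49
Replace root with last, heapify down
Resulting heap: [45, 29, 36, 2]


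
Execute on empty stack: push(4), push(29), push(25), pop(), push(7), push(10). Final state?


push(4) -> [4]
push(29) -> [4, 29]
push(25) -> [4, 29, 25]
pop() returns 25 -> [4, 29]
push(7) -> [4, 29, 7]
push(10) -> [4, 29, 7, 10]
Final stack (bottom to top): [4, 29, 7, 10]


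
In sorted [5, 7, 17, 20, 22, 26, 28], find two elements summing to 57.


Two pointers: lo=0, hi=6
No pair sums to 57


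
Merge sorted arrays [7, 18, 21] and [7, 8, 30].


Compare heads, take smaller each step.
Merged: [7, 7, 8, 18, 21, 30]


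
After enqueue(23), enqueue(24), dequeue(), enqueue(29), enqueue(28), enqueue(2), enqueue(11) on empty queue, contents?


enqueue(23) -> [23]
enqueue(24) -> [23, 24]
dequeue() returns 23 -> [24]
enqueue(29) -> [24, 29]
enqueue(28) -> [24, 29, 28]
enqueue(2) -> [24, 29, 28, 2]
enqueue(11) -> [24, 29, 28, 2, 11]
Final queue (front to back): [24, 29, 28, 2, 11]


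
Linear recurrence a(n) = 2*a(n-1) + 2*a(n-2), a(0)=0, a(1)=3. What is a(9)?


Build bottom-up:
...a(7)=984, a(8)=2688, a(9)=2*2688+2*984=7344


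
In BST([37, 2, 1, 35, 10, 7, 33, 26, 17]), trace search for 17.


BST root = 37
Search for 17: compare at each node
Path: [37, 2, 35, 10, 33, 26, 17]


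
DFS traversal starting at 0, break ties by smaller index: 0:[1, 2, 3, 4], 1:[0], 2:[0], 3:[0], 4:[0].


DFS stack-based: start with [0]
Visit order: [0, 1, 2, 3, 4]


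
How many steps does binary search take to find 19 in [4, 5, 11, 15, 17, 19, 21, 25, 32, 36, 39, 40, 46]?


Search for 19:
[0,12] mid=6 arr[6]=21
[0,5] mid=2 arr[2]=11
[3,5] mid=4 arr[4]=17
[5,5] mid=5 arr[5]=19
Total: 4 comparisons


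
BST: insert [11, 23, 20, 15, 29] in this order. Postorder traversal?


Root = 11; build tree by BST insertion.
Postorder traversal: [15, 20, 29, 23, 11]
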